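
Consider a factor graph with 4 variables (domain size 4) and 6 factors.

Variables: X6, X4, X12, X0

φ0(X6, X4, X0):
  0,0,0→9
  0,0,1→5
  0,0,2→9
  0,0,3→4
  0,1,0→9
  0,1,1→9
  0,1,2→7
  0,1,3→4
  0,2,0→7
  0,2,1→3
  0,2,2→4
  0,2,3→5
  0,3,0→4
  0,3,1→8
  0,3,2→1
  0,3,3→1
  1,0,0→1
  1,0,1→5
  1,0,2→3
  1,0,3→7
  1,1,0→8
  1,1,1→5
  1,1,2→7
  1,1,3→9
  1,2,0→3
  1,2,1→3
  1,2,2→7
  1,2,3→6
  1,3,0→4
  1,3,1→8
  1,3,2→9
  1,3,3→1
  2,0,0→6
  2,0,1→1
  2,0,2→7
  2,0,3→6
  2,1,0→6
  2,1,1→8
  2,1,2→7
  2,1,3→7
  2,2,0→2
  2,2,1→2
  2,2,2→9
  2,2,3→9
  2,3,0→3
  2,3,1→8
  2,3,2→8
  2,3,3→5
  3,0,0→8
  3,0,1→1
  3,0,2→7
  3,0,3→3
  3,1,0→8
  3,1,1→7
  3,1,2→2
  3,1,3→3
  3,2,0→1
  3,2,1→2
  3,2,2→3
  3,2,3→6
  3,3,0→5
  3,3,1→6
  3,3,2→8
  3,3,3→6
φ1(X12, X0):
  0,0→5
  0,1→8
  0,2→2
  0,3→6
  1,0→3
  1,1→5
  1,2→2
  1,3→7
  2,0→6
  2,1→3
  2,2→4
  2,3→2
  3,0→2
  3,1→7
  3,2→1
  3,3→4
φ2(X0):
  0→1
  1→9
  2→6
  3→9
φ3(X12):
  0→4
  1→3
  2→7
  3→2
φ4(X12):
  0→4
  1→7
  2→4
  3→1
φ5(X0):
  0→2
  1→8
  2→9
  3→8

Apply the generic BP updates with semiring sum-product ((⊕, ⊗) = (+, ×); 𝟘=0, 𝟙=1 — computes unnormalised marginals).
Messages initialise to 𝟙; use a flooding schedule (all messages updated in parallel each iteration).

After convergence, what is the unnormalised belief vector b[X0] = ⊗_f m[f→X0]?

b[X0] = [52920, 1930392, 994896, 1812528]

init: all messages = 𝟙 over 4 values
r1 m[φ0→X6] = [89, 86, 94, 76]
r1 m[φ0→X4] = [82, 106, 72, 85]
r1 m[φ0→X0] = [84, 81, 98, 82]
r1 m[φ1→X12] = [21, 17, 15, 14]
r1 m[φ1→X0] = [16, 23, 9, 19]
r1 m[φ2→X0] = [1, 9, 6, 9]
r1 m[φ3→X12] = [4, 3, 7, 2]
r1 m[φ4→X12] = [4, 7, 4, 1]
r1 m[φ5→X0] = [2, 8, 9, 8]
r1 m[X6→φ0] = [1, 1, 1, 1]
r1 m[X4→φ0] = [1, 1, 1, 1]
r1 m[X12→φ1] = [1, 1, 1, 1]
r1 m[X12→φ3] = [1, 1, 1, 1]
r1 m[X12→φ4] = [1, 1, 1, 1]
r1 m[X0→φ0] = [1, 1, 1, 1]
r1 m[X0→φ1] = [1, 1, 1, 1]
r1 m[X0→φ2] = [1, 1, 1, 1]
r1 m[X0→φ5] = [1, 1, 1, 1]
r2 m[φ0→X6] = [89, 86, 94, 76]
r2 m[φ0→X4] = [82, 106, 72, 85]
r2 m[φ0→X0] = [84, 81, 98, 82]
r2 m[φ1→X12] = [21, 17, 15, 14]
r2 m[φ1→X0] = [16, 23, 9, 19]
r2 m[φ2→X0] = [1, 9, 6, 9]
r2 m[φ3→X12] = [4, 3, 7, 2]
r2 m[φ4→X12] = [4, 7, 4, 1]
r2 m[φ5→X0] = [2, 8, 9, 8]
r2 m[X6→φ0] = [1, 1, 1, 1]
r2 m[X4→φ0] = [1, 1, 1, 1]
r2 m[X12→φ1] = [16, 21, 28, 2]
r2 m[X12→φ3] = [84, 119, 60, 14]
r2 m[X12→φ4] = [84, 51, 105, 28]
r2 m[X0→φ0] = [32, 1656, 486, 1368]
r2 m[X0→φ1] = [168, 5832, 5292, 5904]
r2 m[X0→φ2] = [2688, 14904, 7938, 12464]
r2 m[X0→φ5] = [1344, 16767, 5292, 14022]
r3 m[φ0→X6] = [71686, 79388, 84010, 61544]
r3 m[φ0→X4] = [60636, 91658, 63722, 80612]
r3 m[φ0→X0] = [84, 81, 98, 82]
r3 m[φ1→X12] = [93504, 81576, 51480, 70068]
r3 m[φ1→X0] = [315, 331, 188, 307]
r3 m[φ2→X0] = [1, 9, 6, 9]
r3 m[φ3→X12] = [4, 3, 7, 2]
r3 m[φ4→X12] = [4, 7, 4, 1]
r3 m[φ5→X0] = [2, 8, 9, 8]
r3 m[X6→φ0] = [1, 1, 1, 1]
r3 m[X4→φ0] = [1, 1, 1, 1]
r3 m[X12→φ1] = [16, 21, 28, 2]
r3 m[X12→φ3] = [84, 119, 60, 14]
r3 m[X12→φ4] = [84, 51, 105, 28]
r3 m[X0→φ0] = [32, 1656, 486, 1368]
r3 m[X0→φ1] = [168, 5832, 5292, 5904]
r3 m[X0→φ2] = [2688, 14904, 7938, 12464]
r3 m[X0→φ5] = [1344, 16767, 5292, 14022]
r4 m[φ0→X6] = [71686, 79388, 84010, 61544]
r4 m[φ0→X4] = [60636, 91658, 63722, 80612]
r4 m[φ0→X0] = [84, 81, 98, 82]
r4 m[φ1→X12] = [93504, 81576, 51480, 70068]
r4 m[φ1→X0] = [315, 331, 188, 307]
r4 m[φ2→X0] = [1, 9, 6, 9]
r4 m[φ3→X12] = [4, 3, 7, 2]
r4 m[φ4→X12] = [4, 7, 4, 1]
r4 m[φ5→X0] = [2, 8, 9, 8]
r4 m[X6→φ0] = [1, 1, 1, 1]
r4 m[X4→φ0] = [1, 1, 1, 1]
r4 m[X12→φ1] = [16, 21, 28, 2]
r4 m[X12→φ3] = [374016, 571032, 205920, 70068]
r4 m[X12→φ4] = [374016, 244728, 360360, 140136]
r4 m[X0→φ0] = [630, 23832, 10152, 22104]
r4 m[X0→φ1] = [168, 5832, 5292, 5904]
r4 m[X0→φ2] = [52920, 214488, 165816, 201392]
r4 m[X0→φ5] = [26460, 241299, 110544, 226566]
r5 m[φ0→X6] = [1136718, 1282896, 1375038, 996084]
r5 m[φ0→X4] = [1007136, 1452546, 1054710, 1276344]
r5 m[φ0→X0] = [84, 81, 98, 82]
r5 m[φ1→X12] = [93504, 81576, 51480, 70068]
r5 m[φ1→X0] = [315, 331, 188, 307]
r5 m[φ2→X0] = [1, 9, 6, 9]
r5 m[φ3→X12] = [4, 3, 7, 2]
r5 m[φ4→X12] = [4, 7, 4, 1]
r5 m[φ5→X0] = [2, 8, 9, 8]
r5 m[X6→φ0] = [1, 1, 1, 1]
r5 m[X4→φ0] = [1, 1, 1, 1]
r5 m[X12→φ1] = [16, 21, 28, 2]
r5 m[X12→φ3] = [374016, 571032, 205920, 70068]
r5 m[X12→φ4] = [374016, 244728, 360360, 140136]
r5 m[X0→φ0] = [630, 23832, 10152, 22104]
r5 m[X0→φ1] = [168, 5832, 5292, 5904]
r5 m[X0→φ2] = [52920, 214488, 165816, 201392]
r5 m[X0→φ5] = [26460, 241299, 110544, 226566]
r6 m[φ0→X6] = [1136718, 1282896, 1375038, 996084]
r6 m[φ0→X4] = [1007136, 1452546, 1054710, 1276344]
r6 m[φ0→X0] = [84, 81, 98, 82]
r6 m[φ1→X12] = [93504, 81576, 51480, 70068]
r6 m[φ1→X0] = [315, 331, 188, 307]
r6 m[φ2→X0] = [1, 9, 6, 9]
r6 m[φ3→X12] = [4, 3, 7, 2]
r6 m[φ4→X12] = [4, 7, 4, 1]
r6 m[φ5→X0] = [2, 8, 9, 8]
r6 m[X6→φ0] = [1, 1, 1, 1]
r6 m[X4→φ0] = [1, 1, 1, 1]
r6 m[X12→φ1] = [16, 21, 28, 2]
r6 m[X12→φ3] = [374016, 571032, 205920, 70068]
r6 m[X12→φ4] = [374016, 244728, 360360, 140136]
r6 m[X0→φ0] = [630, 23832, 10152, 22104]
r6 m[X0→φ1] = [168, 5832, 5292, 5904]
r6 m[X0→φ2] = [52920, 214488, 165816, 201392]
r6 m[X0→φ5] = [26460, 241299, 110544, 226566]
fixed point reached at round 6
b[X0] = ⊗ incoming = [52920, 1930392, 994896, 1812528]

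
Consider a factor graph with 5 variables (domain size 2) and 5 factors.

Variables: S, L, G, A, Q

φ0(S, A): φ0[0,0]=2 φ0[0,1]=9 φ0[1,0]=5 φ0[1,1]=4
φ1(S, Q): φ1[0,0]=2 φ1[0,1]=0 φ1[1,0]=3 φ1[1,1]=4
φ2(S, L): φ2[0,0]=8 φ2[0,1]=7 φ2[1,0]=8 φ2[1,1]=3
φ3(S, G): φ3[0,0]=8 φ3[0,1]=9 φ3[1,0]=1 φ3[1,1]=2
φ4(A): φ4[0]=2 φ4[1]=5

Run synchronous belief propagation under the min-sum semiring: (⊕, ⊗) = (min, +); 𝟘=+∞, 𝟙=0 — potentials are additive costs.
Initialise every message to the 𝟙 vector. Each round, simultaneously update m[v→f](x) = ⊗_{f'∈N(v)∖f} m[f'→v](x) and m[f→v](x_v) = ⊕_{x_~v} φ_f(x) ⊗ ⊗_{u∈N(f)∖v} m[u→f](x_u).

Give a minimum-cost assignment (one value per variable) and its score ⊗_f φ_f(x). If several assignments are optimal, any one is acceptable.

init: all messages = 𝟙 over 2 values
r1 m[φ0→S] = [2, 4]
r1 m[φ0→A] = [2, 4]
r1 m[φ1→S] = [0, 3]
r1 m[φ1→Q] = [2, 0]
r1 m[φ2→S] = [7, 3]
r1 m[φ2→L] = [8, 3]
r1 m[φ3→S] = [8, 1]
r1 m[φ3→G] = [1, 2]
r1 m[φ4→A] = [2, 5]
r1 m[S→φ0] = [0, 0]
r1 m[S→φ1] = [0, 0]
r1 m[S→φ2] = [0, 0]
r1 m[S→φ3] = [0, 0]
r1 m[L→φ2] = [0, 0]
r1 m[G→φ3] = [0, 0]
r1 m[A→φ0] = [0, 0]
r1 m[A→φ4] = [0, 0]
r1 m[Q→φ1] = [0, 0]
r2 m[φ0→S] = [2, 4]
r2 m[φ0→A] = [2, 4]
r2 m[φ1→S] = [0, 3]
r2 m[φ1→Q] = [2, 0]
r2 m[φ2→S] = [7, 3]
r2 m[φ2→L] = [8, 3]
r2 m[φ3→S] = [8, 1]
r2 m[φ3→G] = [1, 2]
r2 m[φ4→A] = [2, 5]
r2 m[S→φ0] = [15, 7]
r2 m[S→φ1] = [17, 8]
r2 m[S→φ2] = [10, 8]
r2 m[S→φ3] = [9, 10]
r2 m[L→φ2] = [0, 0]
r2 m[G→φ3] = [0, 0]
r2 m[A→φ0] = [2, 5]
r2 m[A→φ4] = [2, 4]
r2 m[Q→φ1] = [0, 0]
r3 m[φ0→S] = [4, 7]
r3 m[φ0→A] = [12, 11]
r3 m[φ1→S] = [0, 3]
r3 m[φ1→Q] = [11, 12]
r3 m[φ2→S] = [7, 3]
r3 m[φ2→L] = [16, 11]
r3 m[φ3→S] = [8, 1]
r3 m[φ3→G] = [11, 12]
r3 m[φ4→A] = [2, 5]
r3 m[S→φ0] = [15, 7]
r3 m[S→φ1] = [17, 8]
r3 m[S→φ2] = [10, 8]
r3 m[S→φ3] = [9, 10]
r3 m[L→φ2] = [0, 0]
r3 m[G→φ3] = [0, 0]
r3 m[A→φ0] = [2, 5]
r3 m[A→φ4] = [2, 4]
r3 m[Q→φ1] = [0, 0]
r4 m[φ0→S] = [4, 7]
r4 m[φ0→A] = [12, 11]
r4 m[φ1→S] = [0, 3]
r4 m[φ1→Q] = [11, 12]
r4 m[φ2→S] = [7, 3]
r4 m[φ2→L] = [16, 11]
r4 m[φ3→S] = [8, 1]
r4 m[φ3→G] = [11, 12]
r4 m[φ4→A] = [2, 5]
r4 m[S→φ0] = [15, 7]
r4 m[S→φ1] = [19, 11]
r4 m[S→φ2] = [12, 11]
r4 m[S→φ3] = [11, 13]
r4 m[L→φ2] = [0, 0]
r4 m[G→φ3] = [0, 0]
r4 m[A→φ0] = [2, 5]
r4 m[A→φ4] = [12, 11]
r4 m[Q→φ1] = [0, 0]
r5 m[φ0→S] = [4, 7]
r5 m[φ0→A] = [12, 11]
r5 m[φ1→S] = [0, 3]
r5 m[φ1→Q] = [14, 15]
r5 m[φ2→S] = [7, 3]
r5 m[φ2→L] = [19, 14]
r5 m[φ3→S] = [8, 1]
r5 m[φ3→G] = [14, 15]
r5 m[φ4→A] = [2, 5]
r5 m[S→φ0] = [15, 7]
r5 m[S→φ1] = [19, 11]
r5 m[S→φ2] = [12, 11]
r5 m[S→φ3] = [11, 13]
r5 m[L→φ2] = [0, 0]
r5 m[G→φ3] = [0, 0]
r5 m[A→φ0] = [2, 5]
r5 m[A→φ4] = [12, 11]
r5 m[Q→φ1] = [0, 0]
r6 m[φ0→S] = [4, 7]
r6 m[φ0→A] = [12, 11]
r6 m[φ1→S] = [0, 3]
r6 m[φ1→Q] = [14, 15]
r6 m[φ2→S] = [7, 3]
r6 m[φ2→L] = [19, 14]
r6 m[φ3→S] = [8, 1]
r6 m[φ3→G] = [14, 15]
r6 m[φ4→A] = [2, 5]
r6 m[S→φ0] = [15, 7]
r6 m[S→φ1] = [19, 11]
r6 m[S→φ2] = [12, 11]
r6 m[S→φ3] = [11, 13]
r6 m[L→φ2] = [0, 0]
r6 m[G→φ3] = [0, 0]
r6 m[A→φ0] = [2, 5]
r6 m[A→φ4] = [12, 11]
r6 m[Q→φ1] = [0, 0]
fixed point reached at round 6
traceback from S: (S=1, L=1, G=0, A=0, Q=0), score=14

assignment: (S=1, L=1, G=0, A=0, Q=0); score = 14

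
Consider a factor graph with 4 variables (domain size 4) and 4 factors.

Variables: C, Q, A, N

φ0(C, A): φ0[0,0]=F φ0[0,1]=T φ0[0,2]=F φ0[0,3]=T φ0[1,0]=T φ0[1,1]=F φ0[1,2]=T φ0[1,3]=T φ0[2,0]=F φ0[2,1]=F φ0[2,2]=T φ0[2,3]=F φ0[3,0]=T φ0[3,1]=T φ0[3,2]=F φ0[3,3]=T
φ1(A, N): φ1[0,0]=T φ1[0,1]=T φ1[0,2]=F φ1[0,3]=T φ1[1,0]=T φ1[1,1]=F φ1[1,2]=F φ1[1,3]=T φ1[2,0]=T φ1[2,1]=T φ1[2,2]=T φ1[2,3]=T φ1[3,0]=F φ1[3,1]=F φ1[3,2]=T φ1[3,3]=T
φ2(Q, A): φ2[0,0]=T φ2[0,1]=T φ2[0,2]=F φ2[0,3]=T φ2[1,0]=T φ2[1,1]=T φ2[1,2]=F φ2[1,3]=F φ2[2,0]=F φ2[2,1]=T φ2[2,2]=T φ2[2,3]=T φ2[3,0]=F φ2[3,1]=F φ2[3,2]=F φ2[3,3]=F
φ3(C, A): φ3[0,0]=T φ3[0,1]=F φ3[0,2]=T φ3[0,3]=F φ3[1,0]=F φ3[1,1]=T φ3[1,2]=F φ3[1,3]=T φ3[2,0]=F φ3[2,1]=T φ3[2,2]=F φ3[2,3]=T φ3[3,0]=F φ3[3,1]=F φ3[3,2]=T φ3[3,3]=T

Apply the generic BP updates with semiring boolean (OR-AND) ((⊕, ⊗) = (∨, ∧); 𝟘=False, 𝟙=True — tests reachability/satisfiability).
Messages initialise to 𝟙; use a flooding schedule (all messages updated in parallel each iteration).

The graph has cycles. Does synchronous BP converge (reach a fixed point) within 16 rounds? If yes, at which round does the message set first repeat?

CONVERGED at round 2

init: all messages = 𝟙 over 4 values
r1 m[φ0→C] = [T, T, T, T]
r1 m[φ0→A] = [T, T, T, T]
r1 m[φ1→A] = [T, T, T, T]
r1 m[φ1→N] = [T, T, T, T]
r1 m[φ2→Q] = [T, T, T, F]
r1 m[φ2→A] = [T, T, T, T]
r1 m[φ3→C] = [T, T, T, T]
r1 m[φ3→A] = [T, T, T, T]
r1 m[C→φ0] = [T, T, T, T]
r1 m[C→φ3] = [T, T, T, T]
r1 m[Q→φ2] = [T, T, T, T]
r1 m[A→φ0] = [T, T, T, T]
r1 m[A→φ1] = [T, T, T, T]
r1 m[A→φ2] = [T, T, T, T]
r1 m[A→φ3] = [T, T, T, T]
r1 m[N→φ1] = [T, T, T, T]
r2 m[φ0→C] = [T, T, T, T]
r2 m[φ0→A] = [T, T, T, T]
r2 m[φ1→A] = [T, T, T, T]
r2 m[φ1→N] = [T, T, T, T]
r2 m[φ2→Q] = [T, T, T, F]
r2 m[φ2→A] = [T, T, T, T]
r2 m[φ3→C] = [T, T, T, T]
r2 m[φ3→A] = [T, T, T, T]
r2 m[C→φ0] = [T, T, T, T]
r2 m[C→φ3] = [T, T, T, T]
r2 m[Q→φ2] = [T, T, T, T]
r2 m[A→φ0] = [T, T, T, T]
r2 m[A→φ1] = [T, T, T, T]
r2 m[A→φ2] = [T, T, T, T]
r2 m[A→φ3] = [T, T, T, T]
r2 m[N→φ1] = [T, T, T, T]
fixed point reached at round 2
messages reach a fixed point at round 2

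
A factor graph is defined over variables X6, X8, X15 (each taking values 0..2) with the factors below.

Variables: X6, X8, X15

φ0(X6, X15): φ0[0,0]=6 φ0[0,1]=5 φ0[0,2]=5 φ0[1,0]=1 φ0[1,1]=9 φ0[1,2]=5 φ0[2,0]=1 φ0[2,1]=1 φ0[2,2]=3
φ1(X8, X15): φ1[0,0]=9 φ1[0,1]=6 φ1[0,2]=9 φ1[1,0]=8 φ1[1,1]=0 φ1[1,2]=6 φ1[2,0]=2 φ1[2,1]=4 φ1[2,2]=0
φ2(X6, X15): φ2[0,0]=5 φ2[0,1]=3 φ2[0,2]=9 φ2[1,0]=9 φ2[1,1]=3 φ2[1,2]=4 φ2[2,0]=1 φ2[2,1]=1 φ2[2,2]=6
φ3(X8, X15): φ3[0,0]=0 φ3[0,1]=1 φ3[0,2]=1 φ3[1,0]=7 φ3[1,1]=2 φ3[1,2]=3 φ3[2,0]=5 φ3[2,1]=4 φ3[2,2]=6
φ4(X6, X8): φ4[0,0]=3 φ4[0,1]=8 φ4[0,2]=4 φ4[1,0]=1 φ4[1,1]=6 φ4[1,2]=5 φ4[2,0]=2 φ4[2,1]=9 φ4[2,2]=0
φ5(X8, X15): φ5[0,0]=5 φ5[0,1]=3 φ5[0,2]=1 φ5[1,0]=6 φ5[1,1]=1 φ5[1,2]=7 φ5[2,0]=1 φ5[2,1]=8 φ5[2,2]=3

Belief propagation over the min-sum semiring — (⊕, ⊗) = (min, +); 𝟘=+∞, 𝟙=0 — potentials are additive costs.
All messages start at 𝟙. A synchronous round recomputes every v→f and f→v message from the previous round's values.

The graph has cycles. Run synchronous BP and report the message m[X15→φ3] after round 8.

message @ round 8 = [174, 182, 181]

init: all messages = 𝟙 over 3 values
r1 m[φ0→X6] = [5, 1, 1]
r1 m[φ0→X15] = [1, 1, 3]
r1 m[φ1→X8] = [6, 0, 0]
r1 m[φ1→X15] = [2, 0, 0]
r1 m[φ2→X6] = [3, 3, 1]
r1 m[φ2→X15] = [1, 1, 4]
r1 m[φ3→X8] = [0, 2, 4]
r1 m[φ3→X15] = [0, 1, 1]
r1 m[φ4→X6] = [3, 1, 0]
r1 m[φ4→X8] = [1, 6, 0]
r1 m[φ5→X8] = [1, 1, 1]
r1 m[φ5→X15] = [1, 1, 1]
r1 m[X6→φ0] = [0, 0, 0]
r1 m[X6→φ2] = [0, 0, 0]
r1 m[X6→φ4] = [0, 0, 0]
r1 m[X8→φ1] = [0, 0, 0]
r1 m[X8→φ3] = [0, 0, 0]
r1 m[X8→φ4] = [0, 0, 0]
r1 m[X8→φ5] = [0, 0, 0]
r1 m[X15→φ0] = [0, 0, 0]
r1 m[X15→φ1] = [0, 0, 0]
r1 m[X15→φ2] = [0, 0, 0]
r1 m[X15→φ3] = [0, 0, 0]
r1 m[X15→φ5] = [0, 0, 0]
r2 m[φ0→X6] = [5, 1, 1]
r2 m[φ0→X15] = [1, 1, 3]
r2 m[φ1→X8] = [6, 0, 0]
r2 m[φ1→X15] = [2, 0, 0]
r2 m[φ2→X6] = [3, 3, 1]
r2 m[φ2→X15] = [1, 1, 4]
r2 m[φ3→X8] = [0, 2, 4]
r2 m[φ3→X15] = [0, 1, 1]
r2 m[φ4→X6] = [3, 1, 0]
r2 m[φ4→X8] = [1, 6, 0]
r2 m[φ5→X8] = [1, 1, 1]
r2 m[φ5→X15] = [1, 1, 1]
r2 m[X6→φ0] = [6, 4, 1]
r2 m[X6→φ2] = [8, 2, 1]
r2 m[X6→φ4] = [8, 4, 2]
r2 m[X8→φ1] = [2, 9, 5]
r2 m[X8→φ3] = [8, 7, 1]
r2 m[X8→φ4] = [7, 3, 5]
r2 m[X8→φ5] = [7, 8, 4]
r2 m[X15→φ0] = [4, 3, 6]
r2 m[X15→φ1] = [3, 4, 9]
r2 m[X15→φ2] = [4, 3, 5]
r2 m[X15→φ3] = [5, 3, 8]
r2 m[X15→φ5] = [4, 3, 8]
r3 m[φ0→X6] = [8, 5, 4]
r3 m[φ0→X15] = [2, 2, 4]
r3 m[φ1→X8] = [10, 4, 5]
r3 m[φ1→X15] = [7, 8, 5]
r3 m[φ2→X6] = [6, 6, 4]
r3 m[φ2→X15] = [2, 2, 6]
r3 m[φ3→X8] = [4, 5, 7]
r3 m[φ3→X15] = [6, 5, 7]
r3 m[φ4→X6] = [9, 8, 5]
r3 m[φ4→X8] = [4, 10, 2]
r3 m[φ5→X8] = [6, 4, 5]
r3 m[φ5→X15] = [5, 9, 7]
r3 m[X6→φ0] = [6, 4, 1]
r3 m[X6→φ2] = [8, 2, 1]
r3 m[X6→φ4] = [8, 4, 2]
r3 m[X8→φ1] = [2, 9, 5]
r3 m[X8→φ3] = [8, 7, 1]
r3 m[X8→φ4] = [7, 3, 5]
r3 m[X8→φ5] = [7, 8, 4]
r3 m[X15→φ0] = [4, 3, 6]
r3 m[X15→φ1] = [3, 4, 9]
r3 m[X15→φ2] = [4, 3, 5]
r3 m[X15→φ3] = [5, 3, 8]
r3 m[X15→φ5] = [4, 3, 8]
r4 m[φ0→X6] = [8, 5, 4]
r4 m[φ0→X15] = [2, 2, 4]
r4 m[φ1→X8] = [10, 4, 5]
r4 m[φ1→X15] = [7, 8, 5]
r4 m[φ2→X6] = [6, 6, 4]
r4 m[φ2→X15] = [2, 2, 6]
r4 m[φ3→X8] = [4, 5, 7]
r4 m[φ3→X15] = [6, 5, 7]
r4 m[φ4→X6] = [9, 8, 5]
r4 m[φ4→X8] = [4, 10, 2]
r4 m[φ5→X8] = [6, 4, 5]
r4 m[φ5→X15] = [5, 9, 7]
r4 m[X6→φ0] = [15, 14, 9]
r4 m[X6→φ2] = [17, 13, 9]
r4 m[X6→φ4] = [14, 11, 8]
r4 m[X8→φ1] = [14, 19, 14]
r4 m[X8→φ3] = [20, 18, 12]
r4 m[X8→φ4] = [20, 13, 17]
r4 m[X8→φ5] = [18, 19, 14]
r4 m[X15→φ0] = [20, 24, 25]
r4 m[X15→φ1] = [15, 18, 24]
r4 m[X15→φ2] = [20, 24, 23]
r4 m[X15→φ3] = [16, 21, 22]
r4 m[X15→φ5] = [17, 17, 22]
r5 m[φ0→X6] = [26, 21, 21]
r5 m[φ0→X15] = [10, 10, 12]
r5 m[φ1→X8] = [24, 18, 17]
r5 m[φ1→X15] = [16, 18, 14]
r5 m[φ2→X6] = [25, 27, 21]
r5 m[φ2→X15] = [10, 10, 15]
r5 m[φ3→X8] = [16, 23, 21]
r5 m[φ3→X15] = [17, 16, 18]
r5 m[φ4→X6] = [21, 19, 17]
r5 m[φ4→X8] = [10, 17, 8]
r5 m[φ5→X8] = [20, 18, 18]
r5 m[φ5→X15] = [15, 20, 17]
r5 m[X6→φ0] = [15, 14, 9]
r5 m[X6→φ2] = [17, 13, 9]
r5 m[X6→φ4] = [14, 11, 8]
r5 m[X8→φ1] = [14, 19, 14]
r5 m[X8→φ3] = [20, 18, 12]
r5 m[X8→φ4] = [20, 13, 17]
r5 m[X8→φ5] = [18, 19, 14]
r5 m[X15→φ0] = [20, 24, 25]
r5 m[X15→φ1] = [15, 18, 24]
r5 m[X15→φ2] = [20, 24, 23]
r5 m[X15→φ3] = [16, 21, 22]
r5 m[X15→φ5] = [17, 17, 22]
r6 m[φ0→X6] = [26, 21, 21]
r6 m[φ0→X15] = [10, 10, 12]
r6 m[φ1→X8] = [24, 18, 17]
r6 m[φ1→X15] = [16, 18, 14]
r6 m[φ2→X6] = [25, 27, 21]
r6 m[φ2→X15] = [10, 10, 15]
r6 m[φ3→X8] = [16, 23, 21]
r6 m[φ3→X15] = [17, 16, 18]
r6 m[φ4→X6] = [21, 19, 17]
r6 m[φ4→X8] = [10, 17, 8]
r6 m[φ5→X8] = [20, 18, 18]
r6 m[φ5→X15] = [15, 20, 17]
r6 m[X6→φ0] = [46, 46, 38]
r6 m[X6→φ2] = [47, 40, 38]
r6 m[X6→φ4] = [51, 48, 42]
r6 m[X8→φ1] = [46, 58, 47]
r6 m[X8→φ3] = [54, 53, 43]
r6 m[X8→φ4] = [60, 59, 56]
r6 m[X8→φ5] = [50, 58, 46]
r6 m[X15→φ0] = [58, 64, 64]
r6 m[X15→φ1] = [52, 56, 62]
r6 m[X15→φ2] = [58, 64, 61]
r6 m[X15→φ3] = [51, 58, 58]
r6 m[X15→φ5] = [53, 54, 59]
r7 m[φ0→X6] = [64, 59, 59]
r7 m[φ0→X15] = [39, 39, 41]
r7 m[φ1→X8] = [61, 56, 54]
r7 m[φ1→X15] = [49, 51, 47]
r7 m[φ2→X6] = [63, 65, 59]
r7 m[φ2→X15] = [39, 39, 44]
r7 m[φ3→X8] = [51, 58, 56]
r7 m[φ3→X15] = [48, 47, 49]
r7 m[φ4→X6] = [60, 61, 56]
r7 m[φ4→X8] = [44, 51, 42]
r7 m[φ5→X8] = [57, 55, 54]
r7 m[φ5→X15] = [47, 53, 49]
r7 m[X6→φ0] = [46, 46, 38]
r7 m[X6→φ2] = [47, 40, 38]
r7 m[X6→φ4] = [51, 48, 42]
r7 m[X8→φ1] = [46, 58, 47]
r7 m[X8→φ3] = [54, 53, 43]
r7 m[X8→φ4] = [60, 59, 56]
r7 m[X8→φ5] = [50, 58, 46]
r7 m[X15→φ0] = [58, 64, 64]
r7 m[X15→φ1] = [52, 56, 62]
r7 m[X15→φ2] = [58, 64, 61]
r7 m[X15→φ3] = [51, 58, 58]
r7 m[X15→φ5] = [53, 54, 59]
r8 m[φ0→X6] = [64, 59, 59]
r8 m[φ0→X15] = [39, 39, 41]
r8 m[φ1→X8] = [61, 56, 54]
r8 m[φ1→X15] = [49, 51, 47]
r8 m[φ2→X6] = [63, 65, 59]
r8 m[φ2→X15] = [39, 39, 44]
r8 m[φ3→X8] = [51, 58, 56]
r8 m[φ3→X15] = [48, 47, 49]
r8 m[φ4→X6] = [60, 61, 56]
r8 m[φ4→X8] = [44, 51, 42]
r8 m[φ5→X8] = [57, 55, 54]
r8 m[φ5→X15] = [47, 53, 49]
r8 m[X6→φ0] = [123, 126, 115]
r8 m[X6→φ2] = [124, 120, 115]
r8 m[X6→φ4] = [127, 124, 118]
r8 m[X8→φ1] = [152, 164, 152]
r8 m[X8→φ3] = [162, 162, 150]
r8 m[X8→φ4] = [169, 169, 164]
r8 m[X8→φ5] = [156, 165, 152]
r8 m[X15→φ0] = [183, 190, 189]
r8 m[X15→φ1] = [173, 178, 183]
r8 m[X15→φ2] = [183, 190, 186]
r8 m[X15→φ3] = [174, 182, 181]
r8 m[X15→φ5] = [175, 176, 181]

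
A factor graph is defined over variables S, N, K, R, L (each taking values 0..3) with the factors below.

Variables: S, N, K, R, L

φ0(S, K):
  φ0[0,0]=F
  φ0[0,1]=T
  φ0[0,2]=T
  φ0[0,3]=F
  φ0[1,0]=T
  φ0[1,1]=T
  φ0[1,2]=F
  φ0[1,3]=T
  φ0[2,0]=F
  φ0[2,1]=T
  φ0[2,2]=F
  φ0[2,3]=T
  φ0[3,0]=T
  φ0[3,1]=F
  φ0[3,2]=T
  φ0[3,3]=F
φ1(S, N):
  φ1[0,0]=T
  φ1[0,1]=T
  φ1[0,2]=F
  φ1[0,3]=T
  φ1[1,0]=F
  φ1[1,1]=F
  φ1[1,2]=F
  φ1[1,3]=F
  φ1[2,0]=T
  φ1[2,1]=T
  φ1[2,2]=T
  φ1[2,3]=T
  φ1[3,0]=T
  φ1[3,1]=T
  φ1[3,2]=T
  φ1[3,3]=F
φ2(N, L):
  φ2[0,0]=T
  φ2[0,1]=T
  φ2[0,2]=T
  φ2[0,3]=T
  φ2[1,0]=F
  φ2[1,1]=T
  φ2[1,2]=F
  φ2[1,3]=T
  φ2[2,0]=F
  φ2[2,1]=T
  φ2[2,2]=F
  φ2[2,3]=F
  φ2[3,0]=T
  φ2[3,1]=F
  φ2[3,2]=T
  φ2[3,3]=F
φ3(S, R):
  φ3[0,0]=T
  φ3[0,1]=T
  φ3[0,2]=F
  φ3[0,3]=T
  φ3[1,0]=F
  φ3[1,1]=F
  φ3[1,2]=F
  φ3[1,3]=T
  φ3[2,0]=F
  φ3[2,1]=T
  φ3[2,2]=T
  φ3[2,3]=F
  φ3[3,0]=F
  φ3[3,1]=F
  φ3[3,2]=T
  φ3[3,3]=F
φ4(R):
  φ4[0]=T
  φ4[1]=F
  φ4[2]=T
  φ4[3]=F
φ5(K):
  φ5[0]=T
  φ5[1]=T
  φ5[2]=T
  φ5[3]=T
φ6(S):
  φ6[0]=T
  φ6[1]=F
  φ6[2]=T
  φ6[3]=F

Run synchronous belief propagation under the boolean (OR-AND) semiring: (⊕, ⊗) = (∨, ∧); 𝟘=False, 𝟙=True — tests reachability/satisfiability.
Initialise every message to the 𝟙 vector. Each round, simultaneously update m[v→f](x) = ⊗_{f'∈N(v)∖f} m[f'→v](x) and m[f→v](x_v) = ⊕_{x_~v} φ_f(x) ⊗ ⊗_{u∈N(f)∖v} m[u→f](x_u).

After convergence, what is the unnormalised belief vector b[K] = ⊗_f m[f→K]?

init: all messages = 𝟙 over 4 values
r1 m[φ0→S] = [T, T, T, T]
r1 m[φ0→K] = [T, T, T, T]
r1 m[φ1→S] = [T, F, T, T]
r1 m[φ1→N] = [T, T, T, T]
r1 m[φ2→N] = [T, T, T, T]
r1 m[φ2→L] = [T, T, T, T]
r1 m[φ3→S] = [T, T, T, T]
r1 m[φ3→R] = [T, T, T, T]
r1 m[φ4→R] = [T, F, T, F]
r1 m[φ5→K] = [T, T, T, T]
r1 m[φ6→S] = [T, F, T, F]
r1 m[S→φ0] = [T, T, T, T]
r1 m[S→φ1] = [T, T, T, T]
r1 m[S→φ3] = [T, T, T, T]
r1 m[S→φ6] = [T, T, T, T]
r1 m[N→φ1] = [T, T, T, T]
r1 m[N→φ2] = [T, T, T, T]
r1 m[K→φ0] = [T, T, T, T]
r1 m[K→φ5] = [T, T, T, T]
r1 m[R→φ3] = [T, T, T, T]
r1 m[R→φ4] = [T, T, T, T]
r1 m[L→φ2] = [T, T, T, T]
r2 m[φ0→S] = [T, T, T, T]
r2 m[φ0→K] = [T, T, T, T]
r2 m[φ1→S] = [T, F, T, T]
r2 m[φ1→N] = [T, T, T, T]
r2 m[φ2→N] = [T, T, T, T]
r2 m[φ2→L] = [T, T, T, T]
r2 m[φ3→S] = [T, T, T, T]
r2 m[φ3→R] = [T, T, T, T]
r2 m[φ4→R] = [T, F, T, F]
r2 m[φ5→K] = [T, T, T, T]
r2 m[φ6→S] = [T, F, T, F]
r2 m[S→φ0] = [T, F, T, F]
r2 m[S→φ1] = [T, F, T, F]
r2 m[S→φ3] = [T, F, T, F]
r2 m[S→φ6] = [T, F, T, T]
r2 m[N→φ1] = [T, T, T, T]
r2 m[N→φ2] = [T, T, T, T]
r2 m[K→φ0] = [T, T, T, T]
r2 m[K→φ5] = [T, T, T, T]
r2 m[R→φ3] = [T, F, T, F]
r2 m[R→φ4] = [T, T, T, T]
r2 m[L→φ2] = [T, T, T, T]
r3 m[φ0→S] = [T, T, T, T]
r3 m[φ0→K] = [F, T, T, T]
r3 m[φ1→S] = [T, F, T, T]
r3 m[φ1→N] = [T, T, T, T]
r3 m[φ2→N] = [T, T, T, T]
r3 m[φ2→L] = [T, T, T, T]
r3 m[φ3→S] = [T, F, T, T]
r3 m[φ3→R] = [T, T, T, T]
r3 m[φ4→R] = [T, F, T, F]
r3 m[φ5→K] = [T, T, T, T]
r3 m[φ6→S] = [T, F, T, F]
r3 m[S→φ0] = [T, F, T, F]
r3 m[S→φ1] = [T, F, T, F]
r3 m[S→φ3] = [T, F, T, F]
r3 m[S→φ6] = [T, F, T, T]
r3 m[N→φ1] = [T, T, T, T]
r3 m[N→φ2] = [T, T, T, T]
r3 m[K→φ0] = [T, T, T, T]
r3 m[K→φ5] = [T, T, T, T]
r3 m[R→φ3] = [T, F, T, F]
r3 m[R→φ4] = [T, T, T, T]
r3 m[L→φ2] = [T, T, T, T]
r4 m[φ0→S] = [T, T, T, T]
r4 m[φ0→K] = [F, T, T, T]
r4 m[φ1→S] = [T, F, T, T]
r4 m[φ1→N] = [T, T, T, T]
r4 m[φ2→N] = [T, T, T, T]
r4 m[φ2→L] = [T, T, T, T]
r4 m[φ3→S] = [T, F, T, T]
r4 m[φ3→R] = [T, T, T, T]
r4 m[φ4→R] = [T, F, T, F]
r4 m[φ5→K] = [T, T, T, T]
r4 m[φ6→S] = [T, F, T, F]
r4 m[S→φ0] = [T, F, T, F]
r4 m[S→φ1] = [T, F, T, F]
r4 m[S→φ3] = [T, F, T, F]
r4 m[S→φ6] = [T, F, T, T]
r4 m[N→φ1] = [T, T, T, T]
r4 m[N→φ2] = [T, T, T, T]
r4 m[K→φ0] = [T, T, T, T]
r4 m[K→φ5] = [F, T, T, T]
r4 m[R→φ3] = [T, F, T, F]
r4 m[R→φ4] = [T, T, T, T]
r4 m[L→φ2] = [T, T, T, T]
r5 m[φ0→S] = [T, T, T, T]
r5 m[φ0→K] = [F, T, T, T]
r5 m[φ1→S] = [T, F, T, T]
r5 m[φ1→N] = [T, T, T, T]
r5 m[φ2→N] = [T, T, T, T]
r5 m[φ2→L] = [T, T, T, T]
r5 m[φ3→S] = [T, F, T, T]
r5 m[φ3→R] = [T, T, T, T]
r5 m[φ4→R] = [T, F, T, F]
r5 m[φ5→K] = [T, T, T, T]
r5 m[φ6→S] = [T, F, T, F]
r5 m[S→φ0] = [T, F, T, F]
r5 m[S→φ1] = [T, F, T, F]
r5 m[S→φ3] = [T, F, T, F]
r5 m[S→φ6] = [T, F, T, T]
r5 m[N→φ1] = [T, T, T, T]
r5 m[N→φ2] = [T, T, T, T]
r5 m[K→φ0] = [T, T, T, T]
r5 m[K→φ5] = [F, T, T, T]
r5 m[R→φ3] = [T, F, T, F]
r5 m[R→φ4] = [T, T, T, T]
r5 m[L→φ2] = [T, T, T, T]
fixed point reached at round 5
b[K] = ⊗ incoming = [F, T, T, T]

b[K] = [F, T, T, T]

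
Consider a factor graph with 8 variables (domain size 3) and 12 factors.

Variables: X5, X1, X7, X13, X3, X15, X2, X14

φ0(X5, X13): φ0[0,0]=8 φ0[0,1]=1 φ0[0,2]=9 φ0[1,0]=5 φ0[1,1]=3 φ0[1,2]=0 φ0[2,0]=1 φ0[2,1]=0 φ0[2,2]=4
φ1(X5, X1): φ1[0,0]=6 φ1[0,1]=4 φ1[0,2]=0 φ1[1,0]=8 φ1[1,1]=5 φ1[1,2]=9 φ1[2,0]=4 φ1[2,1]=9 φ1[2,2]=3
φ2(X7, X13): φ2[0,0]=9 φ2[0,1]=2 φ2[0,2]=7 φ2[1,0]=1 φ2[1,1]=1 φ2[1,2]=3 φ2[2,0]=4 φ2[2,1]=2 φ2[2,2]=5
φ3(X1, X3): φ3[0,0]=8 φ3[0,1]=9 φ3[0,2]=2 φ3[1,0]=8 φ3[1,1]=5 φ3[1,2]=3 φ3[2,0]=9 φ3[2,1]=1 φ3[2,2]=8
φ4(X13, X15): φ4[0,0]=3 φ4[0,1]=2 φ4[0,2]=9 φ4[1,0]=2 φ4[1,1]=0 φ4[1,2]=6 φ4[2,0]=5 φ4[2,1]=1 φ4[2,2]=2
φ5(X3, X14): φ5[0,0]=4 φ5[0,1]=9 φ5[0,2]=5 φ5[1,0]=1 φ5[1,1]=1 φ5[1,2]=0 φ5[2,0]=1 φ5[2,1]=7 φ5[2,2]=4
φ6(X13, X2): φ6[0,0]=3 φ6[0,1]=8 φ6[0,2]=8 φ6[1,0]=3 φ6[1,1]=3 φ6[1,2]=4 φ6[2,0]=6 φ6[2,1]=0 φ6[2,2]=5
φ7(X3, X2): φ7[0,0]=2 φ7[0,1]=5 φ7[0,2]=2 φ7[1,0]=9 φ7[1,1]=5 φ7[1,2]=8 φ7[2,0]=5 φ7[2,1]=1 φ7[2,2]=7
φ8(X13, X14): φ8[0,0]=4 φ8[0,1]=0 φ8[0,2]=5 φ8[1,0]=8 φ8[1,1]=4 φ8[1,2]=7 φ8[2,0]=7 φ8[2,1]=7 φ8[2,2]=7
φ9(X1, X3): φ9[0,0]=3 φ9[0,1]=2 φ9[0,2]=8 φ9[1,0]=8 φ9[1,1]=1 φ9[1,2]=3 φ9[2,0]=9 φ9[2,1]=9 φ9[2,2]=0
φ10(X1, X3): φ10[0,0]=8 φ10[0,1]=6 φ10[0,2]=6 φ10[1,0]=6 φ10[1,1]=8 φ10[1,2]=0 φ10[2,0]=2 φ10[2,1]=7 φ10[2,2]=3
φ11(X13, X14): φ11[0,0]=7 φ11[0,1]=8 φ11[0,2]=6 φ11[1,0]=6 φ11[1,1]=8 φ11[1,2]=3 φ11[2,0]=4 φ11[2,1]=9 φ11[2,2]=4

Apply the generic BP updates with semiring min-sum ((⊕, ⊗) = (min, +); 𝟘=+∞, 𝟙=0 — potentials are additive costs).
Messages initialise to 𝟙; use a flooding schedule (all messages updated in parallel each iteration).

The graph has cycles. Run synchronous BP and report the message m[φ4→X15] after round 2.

init: all messages = 𝟙 over 3 values
r1 m[φ0→X5] = [1, 0, 0]
r1 m[φ0→X13] = [1, 0, 0]
r1 m[φ1→X5] = [0, 5, 3]
r1 m[φ1→X1] = [4, 4, 0]
r1 m[φ2→X7] = [2, 1, 2]
r1 m[φ2→X13] = [1, 1, 3]
r1 m[φ3→X1] = [2, 3, 1]
r1 m[φ3→X3] = [8, 1, 2]
r1 m[φ4→X13] = [2, 0, 1]
r1 m[φ4→X15] = [2, 0, 2]
r1 m[φ5→X3] = [4, 0, 1]
r1 m[φ5→X14] = [1, 1, 0]
r1 m[φ6→X13] = [3, 3, 0]
r1 m[φ6→X2] = [3, 0, 4]
r1 m[φ7→X3] = [2, 5, 1]
r1 m[φ7→X2] = [2, 1, 2]
r1 m[φ8→X13] = [0, 4, 7]
r1 m[φ8→X14] = [4, 0, 5]
r1 m[φ9→X1] = [2, 1, 0]
r1 m[φ9→X3] = [3, 1, 0]
r1 m[φ10→X1] = [6, 0, 2]
r1 m[φ10→X3] = [2, 6, 0]
r1 m[φ11→X13] = [6, 3, 4]
r1 m[φ11→X14] = [4, 8, 3]
r1 m[X5→φ0] = [0, 0, 0]
r1 m[X5→φ1] = [0, 0, 0]
r1 m[X1→φ1] = [0, 0, 0]
r1 m[X1→φ3] = [0, 0, 0]
r1 m[X1→φ9] = [0, 0, 0]
r1 m[X1→φ10] = [0, 0, 0]
r1 m[X7→φ2] = [0, 0, 0]
r1 m[X13→φ0] = [0, 0, 0]
r1 m[X13→φ2] = [0, 0, 0]
r1 m[X13→φ4] = [0, 0, 0]
r1 m[X13→φ6] = [0, 0, 0]
r1 m[X13→φ8] = [0, 0, 0]
r1 m[X13→φ11] = [0, 0, 0]
r1 m[X3→φ3] = [0, 0, 0]
r1 m[X3→φ5] = [0, 0, 0]
r1 m[X3→φ7] = [0, 0, 0]
r1 m[X3→φ9] = [0, 0, 0]
r1 m[X3→φ10] = [0, 0, 0]
r1 m[X15→φ4] = [0, 0, 0]
r1 m[X2→φ6] = [0, 0, 0]
r1 m[X2→φ7] = [0, 0, 0]
r1 m[X14→φ5] = [0, 0, 0]
r1 m[X14→φ8] = [0, 0, 0]
r1 m[X14→φ11] = [0, 0, 0]
r2 m[φ0→X5] = [1, 0, 0]
r2 m[φ0→X13] = [1, 0, 0]
r2 m[φ1→X5] = [0, 5, 3]
r2 m[φ1→X1] = [4, 4, 0]
r2 m[φ2→X7] = [2, 1, 2]
r2 m[φ2→X13] = [1, 1, 3]
r2 m[φ3→X1] = [2, 3, 1]
r2 m[φ3→X3] = [8, 1, 2]
r2 m[φ4→X13] = [2, 0, 1]
r2 m[φ4→X15] = [2, 0, 2]
r2 m[φ5→X3] = [4, 0, 1]
r2 m[φ5→X14] = [1, 1, 0]
r2 m[φ6→X13] = [3, 3, 0]
r2 m[φ6→X2] = [3, 0, 4]
r2 m[φ7→X3] = [2, 5, 1]
r2 m[φ7→X2] = [2, 1, 2]
r2 m[φ8→X13] = [0, 4, 7]
r2 m[φ8→X14] = [4, 0, 5]
r2 m[φ9→X1] = [2, 1, 0]
r2 m[φ9→X3] = [3, 1, 0]
r2 m[φ10→X1] = [6, 0, 2]
r2 m[φ10→X3] = [2, 6, 0]
r2 m[φ11→X13] = [6, 3, 4]
r2 m[φ11→X14] = [4, 8, 3]
r2 m[X5→φ0] = [0, 5, 3]
r2 m[X5→φ1] = [1, 0, 0]
r2 m[X1→φ1] = [10, 4, 3]
r2 m[X1→φ3] = [12, 5, 2]
r2 m[X1→φ9] = [12, 7, 3]
r2 m[X1→φ10] = [8, 8, 1]
r2 m[X7→φ2] = [0, 0, 0]
r2 m[X13→φ0] = [12, 11, 15]
r2 m[X13→φ2] = [12, 10, 12]
r2 m[X13→φ4] = [11, 11, 14]
r2 m[X13→φ6] = [10, 8, 15]
r2 m[X13→φ8] = [13, 7, 8]
r2 m[X13→φ11] = [7, 8, 11]
r2 m[X3→φ3] = [11, 12, 2]
r2 m[X3→φ5] = [15, 13, 3]
r2 m[X3→φ7] = [17, 8, 3]
r2 m[X3→φ9] = [16, 12, 4]
r2 m[X3→φ10] = [17, 7, 4]
r2 m[X15→φ4] = [0, 0, 0]
r2 m[X2→φ6] = [2, 1, 2]
r2 m[X2→φ7] = [3, 0, 4]
r2 m[X14→φ5] = [8, 8, 8]
r2 m[X14→φ8] = [5, 9, 3]
r2 m[X14→φ11] = [5, 1, 5]

message @ round 2 = [2, 0, 2]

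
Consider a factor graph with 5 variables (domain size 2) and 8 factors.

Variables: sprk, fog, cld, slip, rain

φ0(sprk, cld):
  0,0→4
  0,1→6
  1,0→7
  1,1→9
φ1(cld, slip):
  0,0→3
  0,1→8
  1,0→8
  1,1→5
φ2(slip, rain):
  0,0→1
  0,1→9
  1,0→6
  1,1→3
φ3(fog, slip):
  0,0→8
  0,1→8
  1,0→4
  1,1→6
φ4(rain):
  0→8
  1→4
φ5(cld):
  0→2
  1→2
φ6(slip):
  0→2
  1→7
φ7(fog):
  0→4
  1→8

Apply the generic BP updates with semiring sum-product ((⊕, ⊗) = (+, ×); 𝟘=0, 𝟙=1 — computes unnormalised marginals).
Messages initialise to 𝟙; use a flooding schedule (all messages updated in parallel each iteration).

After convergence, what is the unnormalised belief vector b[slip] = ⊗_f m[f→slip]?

b[slip] = [1723392, 10953600]

init: all messages = 𝟙 over 2 values
r1 m[φ0→sprk] = [10, 16]
r1 m[φ0→cld] = [11, 15]
r1 m[φ1→cld] = [11, 13]
r1 m[φ1→slip] = [11, 13]
r1 m[φ2→slip] = [10, 9]
r1 m[φ2→rain] = [7, 12]
r1 m[φ3→fog] = [16, 10]
r1 m[φ3→slip] = [12, 14]
r1 m[φ4→rain] = [8, 4]
r1 m[φ5→cld] = [2, 2]
r1 m[φ6→slip] = [2, 7]
r1 m[φ7→fog] = [4, 8]
r1 m[sprk→φ0] = [1, 1]
r1 m[fog→φ3] = [1, 1]
r1 m[fog→φ7] = [1, 1]
r1 m[cld→φ0] = [1, 1]
r1 m[cld→φ1] = [1, 1]
r1 m[cld→φ5] = [1, 1]
r1 m[slip→φ1] = [1, 1]
r1 m[slip→φ2] = [1, 1]
r1 m[slip→φ3] = [1, 1]
r1 m[slip→φ6] = [1, 1]
r1 m[rain→φ2] = [1, 1]
r1 m[rain→φ4] = [1, 1]
r2 m[φ0→sprk] = [10, 16]
r2 m[φ0→cld] = [11, 15]
r2 m[φ1→cld] = [11, 13]
r2 m[φ1→slip] = [11, 13]
r2 m[φ2→slip] = [10, 9]
r2 m[φ2→rain] = [7, 12]
r2 m[φ3→fog] = [16, 10]
r2 m[φ3→slip] = [12, 14]
r2 m[φ4→rain] = [8, 4]
r2 m[φ5→cld] = [2, 2]
r2 m[φ6→slip] = [2, 7]
r2 m[φ7→fog] = [4, 8]
r2 m[sprk→φ0] = [1, 1]
r2 m[fog→φ3] = [4, 8]
r2 m[fog→φ7] = [16, 10]
r2 m[cld→φ0] = [22, 26]
r2 m[cld→φ1] = [22, 30]
r2 m[cld→φ5] = [121, 195]
r2 m[slip→φ1] = [240, 882]
r2 m[slip→φ2] = [264, 1274]
r2 m[slip→φ3] = [220, 819]
r2 m[slip→φ6] = [1320, 1638]
r2 m[rain→φ2] = [8, 4]
r2 m[rain→φ4] = [7, 12]
r3 m[φ0→sprk] = [244, 388]
r3 m[φ0→cld] = [11, 15]
r3 m[φ1→cld] = [7776, 6330]
r3 m[φ1→slip] = [306, 326]
r3 m[φ2→slip] = [44, 60]
r3 m[φ2→rain] = [7908, 6198]
r3 m[φ3→fog] = [8312, 5794]
r3 m[φ3→slip] = [64, 80]
r3 m[φ4→rain] = [8, 4]
r3 m[φ5→cld] = [2, 2]
r3 m[φ6→slip] = [2, 7]
r3 m[φ7→fog] = [4, 8]
r3 m[sprk→φ0] = [1, 1]
r3 m[fog→φ3] = [4, 8]
r3 m[fog→φ7] = [16, 10]
r3 m[cld→φ0] = [22, 26]
r3 m[cld→φ1] = [22, 30]
r3 m[cld→φ5] = [121, 195]
r3 m[slip→φ1] = [240, 882]
r3 m[slip→φ2] = [264, 1274]
r3 m[slip→φ3] = [220, 819]
r3 m[slip→φ6] = [1320, 1638]
r3 m[rain→φ2] = [8, 4]
r3 m[rain→φ4] = [7, 12]
r4 m[φ0→sprk] = [244, 388]
r4 m[φ0→cld] = [11, 15]
r4 m[φ1→cld] = [7776, 6330]
r4 m[φ1→slip] = [306, 326]
r4 m[φ2→slip] = [44, 60]
r4 m[φ2→rain] = [7908, 6198]
r4 m[φ3→fog] = [8312, 5794]
r4 m[φ3→slip] = [64, 80]
r4 m[φ4→rain] = [8, 4]
r4 m[φ5→cld] = [2, 2]
r4 m[φ6→slip] = [2, 7]
r4 m[φ7→fog] = [4, 8]
r4 m[sprk→φ0] = [1, 1]
r4 m[fog→φ3] = [4, 8]
r4 m[fog→φ7] = [8312, 5794]
r4 m[cld→φ0] = [15552, 12660]
r4 m[cld→φ1] = [22, 30]
r4 m[cld→φ5] = [85536, 94950]
r4 m[slip→φ1] = [5632, 33600]
r4 m[slip→φ2] = [39168, 182560]
r4 m[slip→φ3] = [26928, 136920]
r4 m[slip→φ6] = [861696, 1564800]
r4 m[rain→φ2] = [8, 4]
r4 m[rain→φ4] = [7908, 6198]
r5 m[φ0→sprk] = [138168, 222804]
r5 m[φ0→cld] = [11, 15]
r5 m[φ1→cld] = [285696, 213056]
r5 m[φ1→slip] = [306, 326]
r5 m[φ2→slip] = [44, 60]
r5 m[φ2→rain] = [1134528, 900192]
r5 m[φ3→fog] = [1310784, 929232]
r5 m[φ3→slip] = [64, 80]
r5 m[φ4→rain] = [8, 4]
r5 m[φ5→cld] = [2, 2]
r5 m[φ6→slip] = [2, 7]
r5 m[φ7→fog] = [4, 8]
r5 m[sprk→φ0] = [1, 1]
r5 m[fog→φ3] = [4, 8]
r5 m[fog→φ7] = [8312, 5794]
r5 m[cld→φ0] = [15552, 12660]
r5 m[cld→φ1] = [22, 30]
r5 m[cld→φ5] = [85536, 94950]
r5 m[slip→φ1] = [5632, 33600]
r5 m[slip→φ2] = [39168, 182560]
r5 m[slip→φ3] = [26928, 136920]
r5 m[slip→φ6] = [861696, 1564800]
r5 m[rain→φ2] = [8, 4]
r5 m[rain→φ4] = [7908, 6198]
r6 m[φ0→sprk] = [138168, 222804]
r6 m[φ0→cld] = [11, 15]
r6 m[φ1→cld] = [285696, 213056]
r6 m[φ1→slip] = [306, 326]
r6 m[φ2→slip] = [44, 60]
r6 m[φ2→rain] = [1134528, 900192]
r6 m[φ3→fog] = [1310784, 929232]
r6 m[φ3→slip] = [64, 80]
r6 m[φ4→rain] = [8, 4]
r6 m[φ5→cld] = [2, 2]
r6 m[φ6→slip] = [2, 7]
r6 m[φ7→fog] = [4, 8]
r6 m[sprk→φ0] = [1, 1]
r6 m[fog→φ3] = [4, 8]
r6 m[fog→φ7] = [1310784, 929232]
r6 m[cld→φ0] = [571392, 426112]
r6 m[cld→φ1] = [22, 30]
r6 m[cld→φ5] = [3142656, 3195840]
r6 m[slip→φ1] = [5632, 33600]
r6 m[slip→φ2] = [39168, 182560]
r6 m[slip→φ3] = [26928, 136920]
r6 m[slip→φ6] = [861696, 1564800]
r6 m[rain→φ2] = [8, 4]
r6 m[rain→φ4] = [1134528, 900192]
r7 m[φ0→sprk] = [4842240, 7834752]
r7 m[φ0→cld] = [11, 15]
r7 m[φ1→cld] = [285696, 213056]
r7 m[φ1→slip] = [306, 326]
r7 m[φ2→slip] = [44, 60]
r7 m[φ2→rain] = [1134528, 900192]
r7 m[φ3→fog] = [1310784, 929232]
r7 m[φ3→slip] = [64, 80]
r7 m[φ4→rain] = [8, 4]
r7 m[φ5→cld] = [2, 2]
r7 m[φ6→slip] = [2, 7]
r7 m[φ7→fog] = [4, 8]
r7 m[sprk→φ0] = [1, 1]
r7 m[fog→φ3] = [4, 8]
r7 m[fog→φ7] = [1310784, 929232]
r7 m[cld→φ0] = [571392, 426112]
r7 m[cld→φ1] = [22, 30]
r7 m[cld→φ5] = [3142656, 3195840]
r7 m[slip→φ1] = [5632, 33600]
r7 m[slip→φ2] = [39168, 182560]
r7 m[slip→φ3] = [26928, 136920]
r7 m[slip→φ6] = [861696, 1564800]
r7 m[rain→φ2] = [8, 4]
r7 m[rain→φ4] = [1134528, 900192]
r8 m[φ0→sprk] = [4842240, 7834752]
r8 m[φ0→cld] = [11, 15]
r8 m[φ1→cld] = [285696, 213056]
r8 m[φ1→slip] = [306, 326]
r8 m[φ2→slip] = [44, 60]
r8 m[φ2→rain] = [1134528, 900192]
r8 m[φ3→fog] = [1310784, 929232]
r8 m[φ3→slip] = [64, 80]
r8 m[φ4→rain] = [8, 4]
r8 m[φ5→cld] = [2, 2]
r8 m[φ6→slip] = [2, 7]
r8 m[φ7→fog] = [4, 8]
r8 m[sprk→φ0] = [1, 1]
r8 m[fog→φ3] = [4, 8]
r8 m[fog→φ7] = [1310784, 929232]
r8 m[cld→φ0] = [571392, 426112]
r8 m[cld→φ1] = [22, 30]
r8 m[cld→φ5] = [3142656, 3195840]
r8 m[slip→φ1] = [5632, 33600]
r8 m[slip→φ2] = [39168, 182560]
r8 m[slip→φ3] = [26928, 136920]
r8 m[slip→φ6] = [861696, 1564800]
r8 m[rain→φ2] = [8, 4]
r8 m[rain→φ4] = [1134528, 900192]
fixed point reached at round 8
b[slip] = ⊗ incoming = [1723392, 10953600]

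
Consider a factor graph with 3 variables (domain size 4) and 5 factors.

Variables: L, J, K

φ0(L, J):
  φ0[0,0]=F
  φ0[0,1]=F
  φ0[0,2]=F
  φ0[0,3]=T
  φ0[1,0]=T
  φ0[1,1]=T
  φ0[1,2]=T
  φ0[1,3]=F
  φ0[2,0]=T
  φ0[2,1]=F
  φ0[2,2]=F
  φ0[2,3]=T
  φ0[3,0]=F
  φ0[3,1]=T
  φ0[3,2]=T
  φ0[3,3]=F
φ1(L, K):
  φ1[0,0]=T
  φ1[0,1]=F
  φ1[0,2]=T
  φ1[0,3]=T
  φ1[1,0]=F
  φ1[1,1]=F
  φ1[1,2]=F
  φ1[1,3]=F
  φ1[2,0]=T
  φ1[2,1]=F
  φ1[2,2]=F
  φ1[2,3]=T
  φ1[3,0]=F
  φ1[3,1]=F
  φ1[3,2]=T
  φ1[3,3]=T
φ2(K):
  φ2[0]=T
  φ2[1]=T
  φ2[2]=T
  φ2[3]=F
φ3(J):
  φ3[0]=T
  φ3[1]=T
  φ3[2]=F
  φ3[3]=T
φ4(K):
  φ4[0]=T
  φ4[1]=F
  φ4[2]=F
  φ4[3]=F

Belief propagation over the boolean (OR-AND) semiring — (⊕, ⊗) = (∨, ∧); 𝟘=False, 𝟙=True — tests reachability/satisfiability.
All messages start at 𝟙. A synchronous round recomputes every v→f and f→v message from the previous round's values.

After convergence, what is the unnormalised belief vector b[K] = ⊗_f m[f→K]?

b[K] = [T, F, F, F]

init: all messages = 𝟙 over 4 values
r1 m[φ0→L] = [T, T, T, T]
r1 m[φ0→J] = [T, T, T, T]
r1 m[φ1→L] = [T, F, T, T]
r1 m[φ1→K] = [T, F, T, T]
r1 m[φ2→K] = [T, T, T, F]
r1 m[φ3→J] = [T, T, F, T]
r1 m[φ4→K] = [T, F, F, F]
r1 m[L→φ0] = [T, T, T, T]
r1 m[L→φ1] = [T, T, T, T]
r1 m[J→φ0] = [T, T, T, T]
r1 m[J→φ3] = [T, T, T, T]
r1 m[K→φ1] = [T, T, T, T]
r1 m[K→φ2] = [T, T, T, T]
r1 m[K→φ4] = [T, T, T, T]
r2 m[φ0→L] = [T, T, T, T]
r2 m[φ0→J] = [T, T, T, T]
r2 m[φ1→L] = [T, F, T, T]
r2 m[φ1→K] = [T, F, T, T]
r2 m[φ2→K] = [T, T, T, F]
r2 m[φ3→J] = [T, T, F, T]
r2 m[φ4→K] = [T, F, F, F]
r2 m[L→φ0] = [T, F, T, T]
r2 m[L→φ1] = [T, T, T, T]
r2 m[J→φ0] = [T, T, F, T]
r2 m[J→φ3] = [T, T, T, T]
r2 m[K→φ1] = [T, F, F, F]
r2 m[K→φ2] = [T, F, F, F]
r2 m[K→φ4] = [T, F, T, F]
r3 m[φ0→L] = [T, T, T, T]
r3 m[φ0→J] = [T, T, T, T]
r3 m[φ1→L] = [T, F, T, F]
r3 m[φ1→K] = [T, F, T, T]
r3 m[φ2→K] = [T, T, T, F]
r3 m[φ3→J] = [T, T, F, T]
r3 m[φ4→K] = [T, F, F, F]
r3 m[L→φ0] = [T, F, T, T]
r3 m[L→φ1] = [T, T, T, T]
r3 m[J→φ0] = [T, T, F, T]
r3 m[J→φ3] = [T, T, T, T]
r3 m[K→φ1] = [T, F, F, F]
r3 m[K→φ2] = [T, F, F, F]
r3 m[K→φ4] = [T, F, T, F]
r4 m[φ0→L] = [T, T, T, T]
r4 m[φ0→J] = [T, T, T, T]
r4 m[φ1→L] = [T, F, T, F]
r4 m[φ1→K] = [T, F, T, T]
r4 m[φ2→K] = [T, T, T, F]
r4 m[φ3→J] = [T, T, F, T]
r4 m[φ4→K] = [T, F, F, F]
r4 m[L→φ0] = [T, F, T, F]
r4 m[L→φ1] = [T, T, T, T]
r4 m[J→φ0] = [T, T, F, T]
r4 m[J→φ3] = [T, T, T, T]
r4 m[K→φ1] = [T, F, F, F]
r4 m[K→φ2] = [T, F, F, F]
r4 m[K→φ4] = [T, F, T, F]
r5 m[φ0→L] = [T, T, T, T]
r5 m[φ0→J] = [T, F, F, T]
r5 m[φ1→L] = [T, F, T, F]
r5 m[φ1→K] = [T, F, T, T]
r5 m[φ2→K] = [T, T, T, F]
r5 m[φ3→J] = [T, T, F, T]
r5 m[φ4→K] = [T, F, F, F]
r5 m[L→φ0] = [T, F, T, F]
r5 m[L→φ1] = [T, T, T, T]
r5 m[J→φ0] = [T, T, F, T]
r5 m[J→φ3] = [T, T, T, T]
r5 m[K→φ1] = [T, F, F, F]
r5 m[K→φ2] = [T, F, F, F]
r5 m[K→φ4] = [T, F, T, F]
r6 m[φ0→L] = [T, T, T, T]
r6 m[φ0→J] = [T, F, F, T]
r6 m[φ1→L] = [T, F, T, F]
r6 m[φ1→K] = [T, F, T, T]
r6 m[φ2→K] = [T, T, T, F]
r6 m[φ3→J] = [T, T, F, T]
r6 m[φ4→K] = [T, F, F, F]
r6 m[L→φ0] = [T, F, T, F]
r6 m[L→φ1] = [T, T, T, T]
r6 m[J→φ0] = [T, T, F, T]
r6 m[J→φ3] = [T, F, F, T]
r6 m[K→φ1] = [T, F, F, F]
r6 m[K→φ2] = [T, F, F, F]
r6 m[K→φ4] = [T, F, T, F]
r7 m[φ0→L] = [T, T, T, T]
r7 m[φ0→J] = [T, F, F, T]
r7 m[φ1→L] = [T, F, T, F]
r7 m[φ1→K] = [T, F, T, T]
r7 m[φ2→K] = [T, T, T, F]
r7 m[φ3→J] = [T, T, F, T]
r7 m[φ4→K] = [T, F, F, F]
r7 m[L→φ0] = [T, F, T, F]
r7 m[L→φ1] = [T, T, T, T]
r7 m[J→φ0] = [T, T, F, T]
r7 m[J→φ3] = [T, F, F, T]
r7 m[K→φ1] = [T, F, F, F]
r7 m[K→φ2] = [T, F, F, F]
r7 m[K→φ4] = [T, F, T, F]
fixed point reached at round 7
b[K] = ⊗ incoming = [T, F, F, F]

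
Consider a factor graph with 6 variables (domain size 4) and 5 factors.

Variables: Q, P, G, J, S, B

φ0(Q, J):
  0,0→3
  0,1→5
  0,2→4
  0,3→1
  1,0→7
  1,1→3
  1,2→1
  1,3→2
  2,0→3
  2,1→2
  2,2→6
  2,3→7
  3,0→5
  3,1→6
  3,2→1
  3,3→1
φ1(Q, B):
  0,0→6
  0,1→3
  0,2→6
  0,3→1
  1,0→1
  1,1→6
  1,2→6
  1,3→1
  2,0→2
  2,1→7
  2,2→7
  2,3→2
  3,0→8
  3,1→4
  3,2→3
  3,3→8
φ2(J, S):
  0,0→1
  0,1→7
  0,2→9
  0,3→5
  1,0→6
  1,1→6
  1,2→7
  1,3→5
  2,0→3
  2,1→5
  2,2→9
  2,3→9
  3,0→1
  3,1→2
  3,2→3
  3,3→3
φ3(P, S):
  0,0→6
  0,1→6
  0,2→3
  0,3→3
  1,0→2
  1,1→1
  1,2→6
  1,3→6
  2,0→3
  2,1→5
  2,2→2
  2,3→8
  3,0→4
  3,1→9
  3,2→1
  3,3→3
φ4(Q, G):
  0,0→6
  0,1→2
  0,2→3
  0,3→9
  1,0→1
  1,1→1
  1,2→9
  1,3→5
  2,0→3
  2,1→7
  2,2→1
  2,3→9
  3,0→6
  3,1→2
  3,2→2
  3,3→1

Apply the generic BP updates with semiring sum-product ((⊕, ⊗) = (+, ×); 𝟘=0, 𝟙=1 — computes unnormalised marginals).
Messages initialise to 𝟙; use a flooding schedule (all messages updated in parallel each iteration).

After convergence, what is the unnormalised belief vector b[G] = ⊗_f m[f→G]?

init: all messages = 𝟙 over 4 values
r1 m[φ0→Q] = [13, 13, 18, 13]
r1 m[φ0→J] = [18, 16, 12, 11]
r1 m[φ1→Q] = [16, 14, 18, 23]
r1 m[φ1→B] = [17, 20, 22, 12]
r1 m[φ2→J] = [22, 24, 26, 9]
r1 m[φ2→S] = [11, 20, 28, 22]
r1 m[φ3→P] = [18, 15, 18, 17]
r1 m[φ3→S] = [15, 21, 12, 20]
r1 m[φ4→Q] = [20, 16, 20, 11]
r1 m[φ4→G] = [16, 12, 15, 24]
r1 m[Q→φ0] = [1, 1, 1, 1]
r1 m[Q→φ1] = [1, 1, 1, 1]
r1 m[Q→φ4] = [1, 1, 1, 1]
r1 m[P→φ3] = [1, 1, 1, 1]
r1 m[G→φ4] = [1, 1, 1, 1]
r1 m[J→φ0] = [1, 1, 1, 1]
r1 m[J→φ2] = [1, 1, 1, 1]
r1 m[S→φ2] = [1, 1, 1, 1]
r1 m[S→φ3] = [1, 1, 1, 1]
r1 m[B→φ1] = [1, 1, 1, 1]
r2 m[φ0→Q] = [13, 13, 18, 13]
r2 m[φ0→J] = [18, 16, 12, 11]
r2 m[φ1→Q] = [16, 14, 18, 23]
r2 m[φ1→B] = [17, 20, 22, 12]
r2 m[φ2→J] = [22, 24, 26, 9]
r2 m[φ2→S] = [11, 20, 28, 22]
r2 m[φ3→P] = [18, 15, 18, 17]
r2 m[φ3→S] = [15, 21, 12, 20]
r2 m[φ4→Q] = [20, 16, 20, 11]
r2 m[φ4→G] = [16, 12, 15, 24]
r2 m[Q→φ0] = [320, 224, 360, 253]
r2 m[Q→φ1] = [260, 208, 360, 143]
r2 m[Q→φ4] = [208, 182, 324, 299]
r2 m[P→φ3] = [1, 1, 1, 1]
r2 m[G→φ4] = [1, 1, 1, 1]
r2 m[J→φ0] = [22, 24, 26, 9]
r2 m[J→φ2] = [18, 16, 12, 11]
r2 m[S→φ2] = [15, 21, 12, 20]
r2 m[S→φ3] = [11, 20, 28, 22]
r2 m[B→φ1] = [1, 1, 1, 1]
r3 m[φ0→Q] = [299, 270, 333, 289]
r3 m[φ0→J] = [4873, 4510, 3917, 3541]
r3 m[φ1→Q] = [16, 14, 18, 23]
r3 m[φ1→B] = [3632, 5120, 5757, 2332]
r3 m[φ2→J] = [370, 400, 438, 153]
r3 m[φ2→S] = [161, 304, 415, 311]
r3 m[φ3→P] = [336, 342, 365, 318]
r3 m[φ3→S] = [15, 21, 12, 20]
r3 m[φ4→Q] = [20, 16, 20, 11]
r3 m[φ4→G] = [4196, 3464, 3184, 5997]
r3 m[Q→φ0] = [320, 224, 360, 253]
r3 m[Q→φ1] = [260, 208, 360, 143]
r3 m[Q→φ4] = [208, 182, 324, 299]
r3 m[P→φ3] = [1, 1, 1, 1]
r3 m[G→φ4] = [1, 1, 1, 1]
r3 m[J→φ0] = [22, 24, 26, 9]
r3 m[J→φ2] = [18, 16, 12, 11]
r3 m[S→φ2] = [15, 21, 12, 20]
r3 m[S→φ3] = [11, 20, 28, 22]
r3 m[B→φ1] = [1, 1, 1, 1]
r4 m[φ0→Q] = [299, 270, 333, 289]
r4 m[φ0→J] = [4873, 4510, 3917, 3541]
r4 m[φ1→Q] = [16, 14, 18, 23]
r4 m[φ1→B] = [3632, 5120, 5757, 2332]
r4 m[φ2→J] = [370, 400, 438, 153]
r4 m[φ2→S] = [161, 304, 415, 311]
r4 m[φ3→P] = [336, 342, 365, 318]
r4 m[φ3→S] = [15, 21, 12, 20]
r4 m[φ4→Q] = [20, 16, 20, 11]
r4 m[φ4→G] = [4196, 3464, 3184, 5997]
r4 m[Q→φ0] = [320, 224, 360, 253]
r4 m[Q→φ1] = [5980, 4320, 6660, 3179]
r4 m[Q→φ4] = [4784, 3780, 5994, 6647]
r4 m[P→φ3] = [1, 1, 1, 1]
r4 m[G→φ4] = [1, 1, 1, 1]
r4 m[J→φ0] = [370, 400, 438, 153]
r4 m[J→φ2] = [4873, 4510, 3917, 3541]
r4 m[S→φ2] = [15, 21, 12, 20]
r4 m[S→φ3] = [161, 304, 415, 311]
r4 m[B→φ1] = [1, 1, 1, 1]
r5 m[φ0→Q] = [5015, 4534, 5609, 4841]
r5 m[φ0→J] = [4873, 4510, 3917, 3541]
r5 m[φ1→Q] = [16, 14, 18, 23]
r5 m[φ1→B] = [78952, 103196, 117957, 49052]
r5 m[φ2→J] = [370, 400, 438, 153]
r5 m[φ2→S] = [47225, 87838, 121303, 92791]
r5 m[φ3→P] = [4968, 4982, 5321, 4728]
r5 m[φ3→S] = [15, 21, 12, 20]
r5 m[φ4→Q] = [20, 16, 20, 11]
r5 m[φ4→G] = [90348, 68600, 67660, 122549]
r5 m[Q→φ0] = [320, 224, 360, 253]
r5 m[Q→φ1] = [5980, 4320, 6660, 3179]
r5 m[Q→φ4] = [4784, 3780, 5994, 6647]
r5 m[P→φ3] = [1, 1, 1, 1]
r5 m[G→φ4] = [1, 1, 1, 1]
r5 m[J→φ0] = [370, 400, 438, 153]
r5 m[J→φ2] = [4873, 4510, 3917, 3541]
r5 m[S→φ2] = [15, 21, 12, 20]
r5 m[S→φ3] = [161, 304, 415, 311]
r5 m[B→φ1] = [1, 1, 1, 1]
r6 m[φ0→Q] = [5015, 4534, 5609, 4841]
r6 m[φ0→J] = [4873, 4510, 3917, 3541]
r6 m[φ1→Q] = [16, 14, 18, 23]
r6 m[φ1→B] = [78952, 103196, 117957, 49052]
r6 m[φ2→J] = [370, 400, 438, 153]
r6 m[φ2→S] = [47225, 87838, 121303, 92791]
r6 m[φ3→P] = [4968, 4982, 5321, 4728]
r6 m[φ3→S] = [15, 21, 12, 20]
r6 m[φ4→Q] = [20, 16, 20, 11]
r6 m[φ4→G] = [90348, 68600, 67660, 122549]
r6 m[Q→φ0] = [320, 224, 360, 253]
r6 m[Q→φ1] = [100300, 72544, 112180, 53251]
r6 m[Q→φ4] = [80240, 63476, 100962, 111343]
r6 m[P→φ3] = [1, 1, 1, 1]
r6 m[G→φ4] = [1, 1, 1, 1]
r6 m[J→φ0] = [370, 400, 438, 153]
r6 m[J→φ2] = [4873, 4510, 3917, 3541]
r6 m[S→φ2] = [15, 21, 12, 20]
r6 m[S→φ3] = [47225, 87838, 121303, 92791]
r6 m[B→φ1] = [1, 1, 1, 1]
r7 m[φ0→Q] = [5015, 4534, 5609, 4841]
r7 m[φ0→J] = [4873, 4510, 3917, 3541]
r7 m[φ1→Q] = [16, 14, 18, 23]
r7 m[φ1→B] = [1324712, 1734428, 1982077, 823212]
r7 m[φ2→J] = [370, 400, 438, 153]
r7 m[φ2→S] = [47225, 87838, 121303, 92791]
r7 m[φ3→P] = [1452660, 1466852, 1565799, 1379118]
r7 m[φ3→S] = [15, 21, 12, 20]
r7 m[φ4→Q] = [20, 16, 20, 11]
r7 m[φ4→G] = [1515860, 1153376, 1135652, 2059541]
r7 m[Q→φ0] = [320, 224, 360, 253]
r7 m[Q→φ1] = [100300, 72544, 112180, 53251]
r7 m[Q→φ4] = [80240, 63476, 100962, 111343]
r7 m[P→φ3] = [1, 1, 1, 1]
r7 m[G→φ4] = [1, 1, 1, 1]
r7 m[J→φ0] = [370, 400, 438, 153]
r7 m[J→φ2] = [4873, 4510, 3917, 3541]
r7 m[S→φ2] = [15, 21, 12, 20]
r7 m[S→φ3] = [47225, 87838, 121303, 92791]
r7 m[B→φ1] = [1, 1, 1, 1]
r8 m[φ0→Q] = [5015, 4534, 5609, 4841]
r8 m[φ0→J] = [4873, 4510, 3917, 3541]
r8 m[φ1→Q] = [16, 14, 18, 23]
r8 m[φ1→B] = [1324712, 1734428, 1982077, 823212]
r8 m[φ2→J] = [370, 400, 438, 153]
r8 m[φ2→S] = [47225, 87838, 121303, 92791]
r8 m[φ3→P] = [1452660, 1466852, 1565799, 1379118]
r8 m[φ3→S] = [15, 21, 12, 20]
r8 m[φ4→Q] = [20, 16, 20, 11]
r8 m[φ4→G] = [1515860, 1153376, 1135652, 2059541]
r8 m[Q→φ0] = [320, 224, 360, 253]
r8 m[Q→φ1] = [100300, 72544, 112180, 53251]
r8 m[Q→φ4] = [80240, 63476, 100962, 111343]
r8 m[P→φ3] = [1, 1, 1, 1]
r8 m[G→φ4] = [1, 1, 1, 1]
r8 m[J→φ0] = [370, 400, 438, 153]
r8 m[J→φ2] = [4873, 4510, 3917, 3541]
r8 m[S→φ2] = [15, 21, 12, 20]
r8 m[S→φ3] = [47225, 87838, 121303, 92791]
r8 m[B→φ1] = [1, 1, 1, 1]
fixed point reached at round 8
b[G] = ⊗ incoming = [1515860, 1153376, 1135652, 2059541]

b[G] = [1515860, 1153376, 1135652, 2059541]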